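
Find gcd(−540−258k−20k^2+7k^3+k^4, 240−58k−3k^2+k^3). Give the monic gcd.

By polynomial division,
  k^4+7k^3−20k^2−258k−540 = (k+10)(k^3−3k^2−58k+240) + (68k^2+82k−2940)
  k^3−3k^2−58k+240 = ((1/68)k−143/2312)(68k^2+82k−2940) + (−(11205/1156)k+33615/578)
  68k^2+82k−2940 = (−(78608/11205)k−113288/2241)(−(11205/1156)k+33615/578) + (0)
Last nonzero remainder: −(11205/1156)k+33615/578. Dividing through by −11205/1156 gives the monic gcd k−6.

−6+k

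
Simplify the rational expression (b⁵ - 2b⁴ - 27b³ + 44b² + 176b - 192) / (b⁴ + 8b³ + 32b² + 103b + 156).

(b³ - 9b² + 24b - 16)/(b² + b + 13)

By polynomial division,
  b⁵ - 2b⁴ - 27b³ + 44b² + 176b - 192 = (b - 10)(b⁴ + 8b³ + 32b² + 103b + 156) + (21b³ + 261b² + 1050b + 1368)
  b⁴ + 8b³ + 32b² + 103b + 156 = ((1/21)b - 31/147)(21b³ + 261b² + 1050b + 1368) + ((1815/49)b² + (1815/7)b + 21780/49)
  21b³ + 261b² + 1050b + 1368 = ((343/605)b + 1862/605)((1815/49)b² + (1815/7)b + 21780/49) + (0)
Last nonzero remainder: (1815/49)b² + (1815/7)b + 21780/49. Dividing through by 1815/49 gives the monic gcd b² + 7b + 12.
Cancel b² + 7b + 12 from numerator and denominator to get the reduced form.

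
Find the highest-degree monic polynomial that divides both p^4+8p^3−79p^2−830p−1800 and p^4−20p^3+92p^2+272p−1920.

Repeated division with remainder:
  p^4+8p^3−79p^2−830p−1800 = (p^4−20p^3+92p^2+272p−1920) + (28p^3−171p^2−1102p+120)
  p^4−20p^3+92p^2+272p−1920 = ((1/28)p−389/784)(28p^3−171p^2−1102p+120) + ((36465/784)p^2−(109395/392)p−182325/98)
  28p^3−171p^2−1102p+120 = ((21952/36465)p−784/12155)((36465/784)p^2−(109395/392)p−182325/98) + (0)
Last nonzero remainder: (36465/784)p^2−(109395/392)p−182325/98. Dividing through by 36465/784 gives the monic gcd p^2−6p−40.

p^2−6p−40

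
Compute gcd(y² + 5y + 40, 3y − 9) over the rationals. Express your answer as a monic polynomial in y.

By polynomial division,
  y² + 5y + 40 = ((1/3)y + 8/3)(3y − 9) + (64)
  3y − 9 = ((3/64)y − 9/64)(64) + (0)
The last nonzero remainder is the constant 64, so the polynomials are coprime and gcd = 1.

1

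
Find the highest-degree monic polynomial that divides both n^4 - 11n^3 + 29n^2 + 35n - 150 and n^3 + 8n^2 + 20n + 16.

n + 2

Euclidean algorithm in ℚ[n]:
  n^4 - 11n^3 + 29n^2 + 35n - 150 = (n - 19)(n^3 + 8n^2 + 20n + 16) + (161n^2 + 399n + 154)
  n^3 + 8n^2 + 20n + 16 = ((1/161)n + 127/3703)(161n^2 + 399n + 154) + ((2835/529)n + 5670/529)
  161n^2 + 399n + 154 = ((12167/405)n + 5819/405)((2835/529)n + 5670/529) + (0)
Last nonzero remainder: (2835/529)n + 5670/529. Dividing through by 2835/529 gives the monic gcd n + 2.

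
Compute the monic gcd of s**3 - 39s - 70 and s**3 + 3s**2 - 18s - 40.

Euclidean algorithm in ℚ[s]:
  s**3 - 39s - 70 = (s**3 + 3s**2 - 18s - 40) + (-3s**2 - 21s - 30)
  s**3 + 3s**2 - 18s - 40 = (-(1/3)s + 4/3)(-3s**2 - 21s - 30) + (0)
Last nonzero remainder: -3s**2 - 21s - 30. Dividing through by -3 gives the monic gcd s**2 + 7s + 10.

s**2 + 7s + 10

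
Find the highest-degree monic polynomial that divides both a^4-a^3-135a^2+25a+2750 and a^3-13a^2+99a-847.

a-11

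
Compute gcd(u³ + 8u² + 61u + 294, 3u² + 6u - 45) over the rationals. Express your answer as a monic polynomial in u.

1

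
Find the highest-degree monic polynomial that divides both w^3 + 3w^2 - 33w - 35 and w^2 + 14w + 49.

w + 7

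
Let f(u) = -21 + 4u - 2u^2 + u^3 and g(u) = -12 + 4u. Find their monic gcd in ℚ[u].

-3 + u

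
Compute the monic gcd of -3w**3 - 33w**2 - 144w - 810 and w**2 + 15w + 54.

w + 9

Repeated division with remainder:
  -3w**3 - 33w**2 - 144w - 810 = (-3w + 12)(w**2 + 15w + 54) + (-162w - 1458)
  w**2 + 15w + 54 = (-(1/162)w - 1/27)(-162w - 1458) + (0)
Last nonzero remainder: -162w - 1458. Dividing through by -162 gives the monic gcd w + 9.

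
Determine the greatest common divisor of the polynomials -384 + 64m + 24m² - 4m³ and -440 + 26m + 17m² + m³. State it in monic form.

-4 + m

Apply the Euclidean algorithm:
  -4m³ + 24m² + 64m - 384 = (-4)(m³ + 17m² + 26m - 440) + (92m² + 168m - 2144)
  m³ + 17m² + 26m - 440 = ((1/92)m + 349/2116)(92m² + 168m - 2144) + ((11424/529)m - 45696/529)
  92m² + 168m - 2144 = ((12167/2856)m + 35443/1428)((11424/529)m - 45696/529) + (0)
Last nonzero remainder: (11424/529)m - 45696/529. Dividing through by 11424/529 gives the monic gcd m - 4.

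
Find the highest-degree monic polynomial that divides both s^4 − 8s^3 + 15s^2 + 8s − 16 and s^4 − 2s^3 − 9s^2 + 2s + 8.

Apply the Euclidean algorithm:
  s^4 − 8s^3 + 15s^2 + 8s − 16 = (s^4 − 2s^3 − 9s^2 + 2s + 8) + (−6s^3 + 24s^2 + 6s − 24)
  s^4 − 2s^3 − 9s^2 + 2s + 8 = (−(1/6)s − 1/3)(−6s^3 + 24s^2 + 6s − 24) + (0)
Last nonzero remainder: −6s^3 + 24s^2 + 6s − 24. Dividing through by −6 gives the monic gcd s^3 − 4s^2 − s + 4.

s^3 − 4s^2 − s + 4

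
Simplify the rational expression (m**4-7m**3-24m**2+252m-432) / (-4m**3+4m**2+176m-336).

(-m**3+m**2+30m-72)/(4m**2+20m-56)

Euclidean algorithm in ℚ[m]:
  m**4-7m**3-24m**2+252m-432 = (-(1/4)m+3/2)(-4m**3+4m**2+176m-336) + (14m**2-96m+72)
  -4m**3+4m**2+176m-336 = (-(2/7)m-82/49)(14m**2-96m+72) + ((1760/49)m-10560/49)
  14m**2-96m+72 = ((343/880)m-147/440)((1760/49)m-10560/49) + (0)
Last nonzero remainder: (1760/49)m-10560/49. Dividing through by 1760/49 gives the monic gcd m-6.
Cancel m-6 from numerator and denominator to get the reduced form.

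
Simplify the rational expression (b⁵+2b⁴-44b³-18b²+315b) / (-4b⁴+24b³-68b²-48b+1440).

(-b³-4b²+21b)/(4b²-16b+96)

Apply the Euclidean algorithm:
  b⁵+2b⁴-44b³-18b²+315b = (-(1/4)b-2)(-4b⁴+24b³-68b²-48b+1440) + (-13b³-166b²+579b+2880)
  -4b⁴+24b³-68b²-48b+1440 = ((4/13)b-976/169)(-13b³-166b²+579b+2880) + (-(203616/169)b²+(407232/169)b+3054240/169)
  -13b³-166b²+579b+2880 = ((2197/203616)b+338/2121)(-(203616/169)b²+(407232/169)b+3054240/169) + (0)
Last nonzero remainder: -(203616/169)b²+(407232/169)b+3054240/169. Dividing through by -203616/169 gives the monic gcd b²-2b-15.
Cancel b²-2b-15 from numerator and denominator to get the reduced form.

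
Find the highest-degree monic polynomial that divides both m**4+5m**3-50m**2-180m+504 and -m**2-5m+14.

m**2+5m-14

Apply the Euclidean algorithm:
  m**4+5m**3-50m**2-180m+504 = (-m**2+36)(-m**2-5m+14) + (0)
Last nonzero remainder: -m**2-5m+14. Dividing through by -1 gives the monic gcd m**2+5m-14.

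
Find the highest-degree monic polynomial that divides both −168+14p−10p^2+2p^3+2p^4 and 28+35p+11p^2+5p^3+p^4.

28+7p+4p^2+p^3

Repeated division with remainder:
  2p^4+2p^3−10p^2+14p−168 = (2)(p^4+5p^3+11p^2+35p+28) + (−8p^3−32p^2−56p−224)
  p^4+5p^3+11p^2+35p+28 = (−(1/8)p−1/8)(−8p^3−32p^2−56p−224) + (0)
Last nonzero remainder: −8p^3−32p^2−56p−224. Dividing through by −8 gives the monic gcd p^3+4p^2+7p+28.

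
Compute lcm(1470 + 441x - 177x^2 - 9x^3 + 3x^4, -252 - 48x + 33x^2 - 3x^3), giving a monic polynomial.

-2940 - 392x + 501x^2 - 41x^3 - 9x^4 + x^5

Apply the Euclidean algorithm:
  3x^4 - 9x^3 - 177x^2 + 441x + 1470 = (-x - 8)(-3x^3 + 33x^2 - 48x - 252) + (39x^2 - 195x - 546)
  -3x^3 + 33x^2 - 48x - 252 = (-(1/13)x + 6/13)(39x^2 - 195x - 546) + (0)
Last nonzero remainder: 39x^2 - 195x - 546. Dividing through by 39 gives the monic gcd x^2 - 5x - 14.
Then lcm(f, g) = f·g / gcd(f, g); expanding and making the result monic gives the answer.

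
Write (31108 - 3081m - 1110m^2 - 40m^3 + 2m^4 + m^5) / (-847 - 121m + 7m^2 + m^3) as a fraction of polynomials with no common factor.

Euclidean algorithm in ℚ[m]:
  m^5 + 2m^4 - 40m^3 - 1110m^2 - 3081m + 31108 = (m^2 - 5m + 116)(m^3 + 7m^2 - 121m - 847) + (-1680m^2 + 6720m + 129360)
  m^3 + 7m^2 - 121m - 847 = (-(1/1680)m - 11/1680)(-1680m^2 + 6720m + 129360) + (0)
Last nonzero remainder: -1680m^2 + 6720m + 129360. Dividing through by -1680 gives the monic gcd m^2 - 4m - 77.
Cancel m^2 - 4m - 77 from numerator and denominator to get the reduced form.

(-404 + 61m + 6m^2 + m^3)/(11 + m)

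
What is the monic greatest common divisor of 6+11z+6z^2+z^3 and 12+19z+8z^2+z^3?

Euclidean algorithm in ℚ[z]:
  z^3+6z^2+11z+6 = (z^3+8z^2+19z+12) + (-2z^2-8z-6)
  z^3+8z^2+19z+12 = (-(1/2)z-2)(-2z^2-8z-6) + (0)
Last nonzero remainder: -2z^2-8z-6. Dividing through by -2 gives the monic gcd z^2+4z+3.

3+4z+z^2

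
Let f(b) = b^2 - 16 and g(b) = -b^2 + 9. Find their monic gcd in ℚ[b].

1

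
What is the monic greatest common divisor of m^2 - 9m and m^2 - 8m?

Euclidean algorithm in ℚ[m]:
  m^2 - 9m = (m^2 - 8m) + (-m)
  m^2 - 8m = (-m + 8)(-m) + (0)
Last nonzero remainder: -m. Dividing through by -1 gives the monic gcd m.

m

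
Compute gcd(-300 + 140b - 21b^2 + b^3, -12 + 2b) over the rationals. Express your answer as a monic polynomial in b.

-6 + b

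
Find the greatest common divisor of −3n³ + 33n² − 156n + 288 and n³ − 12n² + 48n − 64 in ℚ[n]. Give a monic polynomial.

Euclidean algorithm in ℚ[n]:
  −3n³ + 33n² − 156n + 288 = (−3)(n³ − 12n² + 48n − 64) + (−3n² − 12n + 96)
  n³ − 12n² + 48n − 64 = (−(1/3)n + 16/3)(−3n² − 12n + 96) + (144n − 576)
  −3n² − 12n + 96 = (−(1/48)n − 1/6)(144n − 576) + (0)
Last nonzero remainder: 144n − 576. Dividing through by 144 gives the monic gcd n − 4.

n − 4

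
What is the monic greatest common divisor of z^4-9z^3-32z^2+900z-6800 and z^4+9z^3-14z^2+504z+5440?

By polynomial division,
  z^4-9z^3-32z^2+900z-6800 = (z^4+9z^3-14z^2+504z+5440) + (-18z^3-18z^2+396z-12240)
  z^4+9z^3-14z^2+504z+5440 = (-(1/18)z-4/9)(-18z^3-18z^2+396z-12240) + (0)
Last nonzero remainder: -18z^3-18z^2+396z-12240. Dividing through by -18 gives the monic gcd z^3+z^2-22z+680.

z^3+z^2-22z+680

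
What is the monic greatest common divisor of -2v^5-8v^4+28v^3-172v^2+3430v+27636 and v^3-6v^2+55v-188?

Repeated division with remainder:
  -2v^5-8v^4+28v^3-172v^2+3430v+27636 = (-2v^2-20v+18)(v^3-6v^2+55v-188) + (660v^2-1320v+31020)
  v^3-6v^2+55v-188 = ((1/660)v-1/165)(660v^2-1320v+31020) + (0)
Last nonzero remainder: 660v^2-1320v+31020. Dividing through by 660 gives the monic gcd v^2-2v+47.

v^2-2v+47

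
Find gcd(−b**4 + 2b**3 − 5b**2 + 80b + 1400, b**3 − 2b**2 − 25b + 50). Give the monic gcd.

b + 5

Repeated division with remainder:
  −b**4 + 2b**3 − 5b**2 + 80b + 1400 = (−b)(b**3 − 2b**2 − 25b + 50) + (−30b**2 + 130b + 1400)
  b**3 − 2b**2 − 25b + 50 = (−(1/30)b − 7/90)(−30b**2 + 130b + 1400) + ((286/9)b + 1430/9)
  −30b**2 + 130b + 1400 = (−(135/143)b + 1260/143)((286/9)b + 1430/9) + (0)
Last nonzero remainder: (286/9)b + 1430/9. Dividing through by 286/9 gives the monic gcd b + 5.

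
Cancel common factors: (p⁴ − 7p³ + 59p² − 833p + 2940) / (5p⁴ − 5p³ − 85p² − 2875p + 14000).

(p² + 5p + 84)/(5p² + 55p + 400)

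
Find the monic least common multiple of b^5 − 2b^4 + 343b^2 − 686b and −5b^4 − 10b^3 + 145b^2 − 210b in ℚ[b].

Euclidean algorithm in ℚ[b]:
  b^5 − 2b^4 + 343b^2 − 686b = (−(1/5)b + 4/5)(−5b^4 − 10b^3 + 145b^2 − 210b) + (37b^3 + 185b^2 − 518b)
  −5b^4 − 10b^3 + 145b^2 − 210b = (−(5/37)b + 15/37)(37b^3 + 185b^2 − 518b) + (0)
Last nonzero remainder: 37b^3 + 185b^2 − 518b. Dividing through by 37 gives the monic gcd b^3 + 5b^2 − 14b.
Then lcm(f, g) = f·g / gcd(f, g); expanding and making the result monic gives the answer.

b^6 − 5b^5 + 6b^4 + 343b^3 − 1715b^2 + 2058b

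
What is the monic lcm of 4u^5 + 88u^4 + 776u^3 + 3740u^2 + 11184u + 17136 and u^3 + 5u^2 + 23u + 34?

Euclidean algorithm in ℚ[u]:
  4u^5 + 88u^4 + 776u^3 + 3740u^2 + 11184u + 17136 = (4u^2 + 68u + 344)(u^3 + 5u^2 + 23u + 34) + (320u^2 + 960u + 5440)
  u^3 + 5u^2 + 23u + 34 = ((1/320)u + 1/160)(320u^2 + 960u + 5440) + (0)
Last nonzero remainder: 320u^2 + 960u + 5440. Dividing through by 320 gives the monic gcd u^2 + 3u + 17.
Then lcm(f, g) = f·g / gcd(f, g); expanding and making the result monic gives the answer.

u^6 + 24u^5 + 238u^4 + 1323u^3 + 4666u^2 + 9876u + 8568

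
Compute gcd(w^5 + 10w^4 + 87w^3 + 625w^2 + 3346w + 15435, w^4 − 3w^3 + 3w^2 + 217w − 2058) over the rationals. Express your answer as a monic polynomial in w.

Apply the Euclidean algorithm:
  w^5 + 10w^4 + 87w^3 + 625w^2 + 3346w + 15435 = (w + 13)(w^4 − 3w^3 + 3w^2 + 217w − 2058) + (123w^3 + 369w^2 + 2583w + 42189)
  w^4 − 3w^3 + 3w^2 + 217w − 2058 = ((1/123)w − 2/41)(123w^3 + 369w^2 + 2583w + 42189) + (0)
Last nonzero remainder: 123w^3 + 369w^2 + 2583w + 42189. Dividing through by 123 gives the monic gcd w^3 + 3w^2 + 21w + 343.

w^3 + 3w^2 + 21w + 343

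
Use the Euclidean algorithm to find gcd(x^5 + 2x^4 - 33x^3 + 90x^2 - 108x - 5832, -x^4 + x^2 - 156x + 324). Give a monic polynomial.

x^3 + 2x^2 + 3x + 162

Euclidean algorithm in ℚ[x]:
  x^5 + 2x^4 - 33x^3 + 90x^2 - 108x - 5832 = (-x - 2)(-x^4 + x^2 - 156x + 324) + (-32x^3 - 64x^2 - 96x - 5184)
  -x^4 + x^2 - 156x + 324 = ((1/32)x - 1/16)(-32x^3 - 64x^2 - 96x - 5184) + (0)
Last nonzero remainder: -32x^3 - 64x^2 - 96x - 5184. Dividing through by -32 gives the monic gcd x^3 + 2x^2 + 3x + 162.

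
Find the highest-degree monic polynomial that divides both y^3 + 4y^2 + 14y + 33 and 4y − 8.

1

By polynomial division,
  y^3 + 4y^2 + 14y + 33 = ((1/4)y^2 + (3/2)y + 13/2)(4y − 8) + (85)
  4y − 8 = ((4/85)y − 8/85)(85) + (0)
The last nonzero remainder is the constant 85, so the polynomials are coprime and gcd = 1.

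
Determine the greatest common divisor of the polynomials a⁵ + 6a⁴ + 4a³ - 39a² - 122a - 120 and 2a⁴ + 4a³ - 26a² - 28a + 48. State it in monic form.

a³ + 3a² - 10a - 24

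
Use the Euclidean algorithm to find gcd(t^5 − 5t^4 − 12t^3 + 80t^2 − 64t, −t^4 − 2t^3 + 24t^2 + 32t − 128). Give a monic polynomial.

t^2 − 16

Euclidean algorithm in ℚ[t]:
  t^5 − 5t^4 − 12t^3 + 80t^2 − 64t = (−t + 7)(−t^4 − 2t^3 + 24t^2 + 32t − 128) + (26t^3 − 56t^2 − 416t + 896)
  −t^4 − 2t^3 + 24t^2 + 32t − 128 = (−(1/26)t − 27/169)(26t^3 − 56t^2 − 416t + 896) + (−(160/169)t^2 + 2560/169)
  26t^3 − 56t^2 − 416t + 896 = (−(2197/80)t + 1183/20)(−(160/169)t^2 + 2560/169) + (0)
Last nonzero remainder: −(160/169)t^2 + 2560/169. Dividing through by −160/169 gives the monic gcd t^2 − 16.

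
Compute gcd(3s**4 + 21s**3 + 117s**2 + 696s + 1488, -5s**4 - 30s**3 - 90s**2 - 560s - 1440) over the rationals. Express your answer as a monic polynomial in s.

Apply the Euclidean algorithm:
  3s**4 + 21s**3 + 117s**2 + 696s + 1488 = (-3/5)(-5s**4 - 30s**3 - 90s**2 - 560s - 1440) + (3s**3 + 63s**2 + 360s + 624)
  -5s**4 - 30s**3 - 90s**2 - 560s - 1440 = (-(5/3)s + 25)(3s**3 + 63s**2 + 360s + 624) + (-1065s**2 - 8520s - 17040)
  3s**3 + 63s**2 + 360s + 624 = (-(1/355)s - 13/355)(-1065s**2 - 8520s - 17040) + (0)
Last nonzero remainder: -1065s**2 - 8520s - 17040. Dividing through by -1065 gives the monic gcd s**2 + 8s + 16.

s**2 + 8s + 16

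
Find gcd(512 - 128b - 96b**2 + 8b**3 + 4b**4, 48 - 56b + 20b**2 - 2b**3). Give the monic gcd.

-2 + b

Euclidean algorithm in ℚ[b]:
  4b**4 + 8b**3 - 96b**2 - 128b + 512 = (-2b - 24)(-2b**3 + 20b**2 - 56b + 48) + (272b**2 - 1376b + 1664)
  -2b**3 + 20b**2 - 56b + 48 = (-(1/136)b + 21/578)(272b**2 - 1376b + 1664) + ((1800/289)b - 3600/289)
  272b**2 - 1376b + 1664 = ((9826/225)b - 30056/225)((1800/289)b - 3600/289) + (0)
Last nonzero remainder: (1800/289)b - 3600/289. Dividing through by 1800/289 gives the monic gcd b - 2.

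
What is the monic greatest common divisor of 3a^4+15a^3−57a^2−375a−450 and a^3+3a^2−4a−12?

a^2+5a+6

Euclidean algorithm in ℚ[a]:
  3a^4+15a^3−57a^2−375a−450 = (3a+6)(a^3+3a^2−4a−12) + (−63a^2−315a−378)
  a^3+3a^2−4a−12 = (−(1/63)a+2/63)(−63a^2−315a−378) + (0)
Last nonzero remainder: −63a^2−315a−378. Dividing through by −63 gives the monic gcd a^2+5a+6.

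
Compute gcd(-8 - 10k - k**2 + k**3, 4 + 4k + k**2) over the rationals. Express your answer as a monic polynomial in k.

By polynomial division,
  k**3 - k**2 - 10k - 8 = (k - 5)(k**2 + 4k + 4) + (6k + 12)
  k**2 + 4k + 4 = ((1/6)k + 1/3)(6k + 12) + (0)
Last nonzero remainder: 6k + 12. Dividing through by 6 gives the monic gcd k + 2.

2 + k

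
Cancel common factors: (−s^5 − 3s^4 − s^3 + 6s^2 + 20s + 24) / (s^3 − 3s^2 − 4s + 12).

(−s^3 − 3s^2 − 5s − 6)/(s − 3)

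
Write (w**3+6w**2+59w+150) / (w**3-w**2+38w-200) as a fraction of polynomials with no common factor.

(w+3)/(w-4)

Repeated division with remainder:
  w**3+6w**2+59w+150 = (w**3-w**2+38w-200) + (7w**2+21w+350)
  w**3-w**2+38w-200 = ((1/7)w-4/7)(7w**2+21w+350) + (0)
Last nonzero remainder: 7w**2+21w+350. Dividing through by 7 gives the monic gcd w**2+3w+50.
Cancel w**2+3w+50 from numerator and denominator to get the reduced form.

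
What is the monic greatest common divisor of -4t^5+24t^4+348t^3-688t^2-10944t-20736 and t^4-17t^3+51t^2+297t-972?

t^3-14t^2+9t+324

Euclidean algorithm in ℚ[t]:
  -4t^5+24t^4+348t^3-688t^2-10944t-20736 = (-4t-44)(t^4-17t^3+51t^2+297t-972) + (-196t^3+2744t^2-1764t-63504)
  t^4-17t^3+51t^2+297t-972 = (-(1/196)t+3/196)(-196t^3+2744t^2-1764t-63504) + (0)
Last nonzero remainder: -196t^3+2744t^2-1764t-63504. Dividing through by -196 gives the monic gcd t^3-14t^2+9t+324.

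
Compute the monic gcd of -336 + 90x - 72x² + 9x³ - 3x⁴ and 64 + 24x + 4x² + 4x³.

By polynomial division,
  -3x⁴ + 9x³ - 72x² + 90x - 336 = (-(3/4)x + 3)(4x³ + 4x² + 24x + 64) + (-66x² + 66x - 528)
  4x³ + 4x² + 24x + 64 = (-(2/33)x - 4/33)(-66x² + 66x - 528) + (0)
Last nonzero remainder: -66x² + 66x - 528. Dividing through by -66 gives the monic gcd x² - x + 8.

8 - x + x²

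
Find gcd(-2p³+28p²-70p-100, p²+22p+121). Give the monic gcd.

Repeated division with remainder:
  -2p³+28p²-70p-100 = (-2p+72)(p²+22p+121) + (-1412p-8812)
  p²+22p+121 = (-(1/1412)p-5563/498436)(-1412p-8812) + (2822400/124609)
  -1412p-8812 = (-(43986977/705600)p-274513627/705600)(2822400/124609) + (0)
The last nonzero remainder is the constant 2822400/124609, so the polynomials are coprime and gcd = 1.

1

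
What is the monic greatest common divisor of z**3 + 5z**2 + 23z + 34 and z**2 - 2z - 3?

1

Euclidean algorithm in ℚ[z]:
  z**3 + 5z**2 + 23z + 34 = (z + 7)(z**2 - 2z - 3) + (40z + 55)
  z**2 - 2z - 3 = ((1/40)z - 27/320)(40z + 55) + (105/64)
  40z + 55 = ((512/21)z + 704/21)(105/64) + (0)
The last nonzero remainder is the constant 105/64, so the polynomials are coprime and gcd = 1.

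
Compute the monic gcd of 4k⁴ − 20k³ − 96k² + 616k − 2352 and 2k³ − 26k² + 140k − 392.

k − 7

Repeated division with remainder:
  4k⁴ − 20k³ − 96k² + 616k − 2352 = (2k + 16)(2k³ − 26k² + 140k − 392) + (40k² − 840k + 3920)
  2k³ − 26k² + 140k − 392 = ((1/20)k + 2/5)(40k² − 840k + 3920) + (280k − 1960)
  40k² − 840k + 3920 = ((1/7)k − 2)(280k − 1960) + (0)
Last nonzero remainder: 280k − 1960. Dividing through by 280 gives the monic gcd k − 7.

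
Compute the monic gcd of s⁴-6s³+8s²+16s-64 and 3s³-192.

s-4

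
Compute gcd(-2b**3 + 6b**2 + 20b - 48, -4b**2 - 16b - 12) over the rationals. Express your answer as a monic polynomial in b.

Apply the Euclidean algorithm:
  -2b**3 + 6b**2 + 20b - 48 = ((1/2)b - 7/2)(-4b**2 - 16b - 12) + (-30b - 90)
  -4b**2 - 16b - 12 = ((2/15)b + 2/15)(-30b - 90) + (0)
Last nonzero remainder: -30b - 90. Dividing through by -30 gives the monic gcd b + 3.

b + 3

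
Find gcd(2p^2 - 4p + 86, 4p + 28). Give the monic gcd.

By polynomial division,
  2p^2 - 4p + 86 = ((1/2)p - 9/2)(4p + 28) + (212)
  4p + 28 = ((1/53)p + 7/53)(212) + (0)
The last nonzero remainder is the constant 212, so the polynomials are coprime and gcd = 1.

1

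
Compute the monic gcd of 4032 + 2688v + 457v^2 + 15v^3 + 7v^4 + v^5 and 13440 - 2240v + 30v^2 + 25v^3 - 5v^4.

448 + v^2 + v^3

Apply the Euclidean algorithm:
  v^5 + 7v^4 + 15v^3 + 457v^2 + 2688v + 4032 = (-(1/5)v - 12/5)(-5v^4 + 25v^3 + 30v^2 - 2240v + 13440) + (81v^3 + 81v^2 + 36288)
  -5v^4 + 25v^3 + 30v^2 - 2240v + 13440 = (-(5/81)v + 10/27)(81v^3 + 81v^2 + 36288) + (0)
Last nonzero remainder: 81v^3 + 81v^2 + 36288. Dividing through by 81 gives the monic gcd v^3 + v^2 + 448.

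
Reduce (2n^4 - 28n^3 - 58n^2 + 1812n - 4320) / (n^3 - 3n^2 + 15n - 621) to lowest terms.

Euclidean algorithm in ℚ[n]:
  2n^4 - 28n^3 - 58n^2 + 1812n - 4320 = (2n - 22)(n^3 - 3n^2 + 15n - 621) + (-154n^2 + 3384n - 17982)
  n^3 - 3n^2 + 15n - 621 = (-(1/154)n - 1461/11858)(-154n^2 + 3384n - 17982) + ((1868640/5929)n - 16817760/5929)
  -154n^2 + 3384n - 17982 = (-(456533/934320)n + 1974357/311440)((1868640/5929)n - 16817760/5929) + (0)
Last nonzero remainder: (1868640/5929)n - 16817760/5929. Dividing through by 1868640/5929 gives the monic gcd n - 9.
Cancel n - 9 from numerator and denominator to get the reduced form.

(2n^3 - 10n^2 - 148n + 480)/(n^2 + 6n + 69)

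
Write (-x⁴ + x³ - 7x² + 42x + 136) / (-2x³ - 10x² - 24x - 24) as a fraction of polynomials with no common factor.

(x³ - 3x² + 13x - 68)/(2x² + 6x + 12)

Repeated division with remainder:
  -x⁴ + x³ - 7x² + 42x + 136 = ((1/2)x - 3)(-2x³ - 10x² - 24x - 24) + (-25x² - 18x + 64)
  -2x³ - 10x² - 24x - 24 = ((2/25)x + 214/625)(-25x² - 18x + 64) + (-(14348/625)x - 28696/625)
  -25x² - 18x + 64 = ((15625/14348)x - 5000/3587)(-(14348/625)x - 28696/625) + (0)
Last nonzero remainder: -(14348/625)x - 28696/625. Dividing through by -14348/625 gives the monic gcd x + 2.
Cancel x + 2 from numerator and denominator to get the reduced form.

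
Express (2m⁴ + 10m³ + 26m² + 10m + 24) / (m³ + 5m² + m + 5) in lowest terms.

Euclidean algorithm in ℚ[m]:
  2m⁴ + 10m³ + 26m² + 10m + 24 = (2m)(m³ + 5m² + m + 5) + (24m² + 24)
  m³ + 5m² + m + 5 = ((1/24)m + 5/24)(24m² + 24) + (0)
Last nonzero remainder: 24m² + 24. Dividing through by 24 gives the monic gcd m² + 1.
Cancel m² + 1 from numerator and denominator to get the reduced form.

(2m² + 10m + 24)/(m + 5)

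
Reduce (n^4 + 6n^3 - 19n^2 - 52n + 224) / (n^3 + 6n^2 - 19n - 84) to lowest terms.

(n^3 - n^2 - 12n + 32)/(n^2 - n - 12)

By polynomial division,
  n^4 + 6n^3 - 19n^2 - 52n + 224 = (n)(n^3 + 6n^2 - 19n - 84) + (32n + 224)
  n^3 + 6n^2 - 19n - 84 = ((1/32)n^2 - (1/32)n - 3/8)(32n + 224) + (0)
Last nonzero remainder: 32n + 224. Dividing through by 32 gives the monic gcd n + 7.
Cancel n + 7 from numerator and denominator to get the reduced form.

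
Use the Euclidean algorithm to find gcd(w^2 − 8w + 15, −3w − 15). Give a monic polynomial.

Euclidean algorithm in ℚ[w]:
  w^2 − 8w + 15 = (−(1/3)w + 13/3)(−3w − 15) + (80)
  −3w − 15 = (−(3/80)w − 3/16)(80) + (0)
The last nonzero remainder is the constant 80, so the polynomials are coprime and gcd = 1.

1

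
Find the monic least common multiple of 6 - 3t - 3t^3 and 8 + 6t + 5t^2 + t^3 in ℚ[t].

Repeated division with remainder:
  -3t^3 - 3t + 6 = (-3)(t^3 + 5t^2 + 6t + 8) + (15t^2 + 15t + 30)
  t^3 + 5t^2 + 6t + 8 = ((1/15)t + 4/15)(15t^2 + 15t + 30) + (0)
Last nonzero remainder: 15t^2 + 15t + 30. Dividing through by 15 gives the monic gcd t^2 + t + 2.
Then lcm(f, g) = f·g / gcd(f, g); expanding and making the result monic gives the answer.

-8 + 2t + t^2 + 4t^3 + t^4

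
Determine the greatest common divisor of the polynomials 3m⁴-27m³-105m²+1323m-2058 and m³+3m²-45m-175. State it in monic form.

Euclidean algorithm in ℚ[m]:
  3m⁴-27m³-105m²+1323m-2058 = (3m-36)(m³+3m²-45m-175) + (138m²+228m-8358)
  m³+3m²-45m-175 = ((1/138)m+31/3174)(138m²+228m-8358) + ((7056/529)m-49392/529)
  138m²+228m-8358 = ((12167/1176)m+105271/1176)((7056/529)m-49392/529) + (0)
Last nonzero remainder: (7056/529)m-49392/529. Dividing through by 7056/529 gives the monic gcd m-7.

m-7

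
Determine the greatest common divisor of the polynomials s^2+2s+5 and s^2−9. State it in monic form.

1

Apply the Euclidean algorithm:
  s^2+2s+5 = (s^2−9) + (2s+14)
  s^2−9 = ((1/2)s−7/2)(2s+14) + (40)
  2s+14 = ((1/20)s+7/20)(40) + (0)
The last nonzero remainder is the constant 40, so the polynomials are coprime and gcd = 1.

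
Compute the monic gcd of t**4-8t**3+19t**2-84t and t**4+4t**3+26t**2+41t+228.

t**2-t+12

Euclidean algorithm in ℚ[t]:
  t**4-8t**3+19t**2-84t = (t**4+4t**3+26t**2+41t+228) + (-12t**3-7t**2-125t-228)
  t**4+4t**3+26t**2+41t+228 = (-(1/12)t-41/144)(-12t**3-7t**2-125t-228) + ((1957/144)t**2-(1957/144)t+1957/12)
  -12t**3-7t**2-125t-228 = (-(1728/1957)t-144/103)((1957/144)t**2-(1957/144)t+1957/12) + (0)
Last nonzero remainder: (1957/144)t**2-(1957/144)t+1957/12. Dividing through by 1957/144 gives the monic gcd t**2-t+12.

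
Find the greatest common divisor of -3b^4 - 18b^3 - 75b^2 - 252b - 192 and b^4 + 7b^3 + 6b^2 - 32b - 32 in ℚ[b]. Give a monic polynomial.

Apply the Euclidean algorithm:
  -3b^4 - 18b^3 - 75b^2 - 252b - 192 = (-3)(b^4 + 7b^3 + 6b^2 - 32b - 32) + (3b^3 - 57b^2 - 348b - 288)
  b^4 + 7b^3 + 6b^2 - 32b - 32 = ((1/3)b + 26/3)(3b^3 - 57b^2 - 348b - 288) + (616b^2 + 3080b + 2464)
  3b^3 - 57b^2 - 348b - 288 = ((3/616)b - 9/77)(616b^2 + 3080b + 2464) + (0)
Last nonzero remainder: 616b^2 + 3080b + 2464. Dividing through by 616 gives the monic gcd b^2 + 5b + 4.

b^2 + 5b + 4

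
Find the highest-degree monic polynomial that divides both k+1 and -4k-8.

1

By polynomial division,
  k+1 = (-1/4)(-4k-8) + (-1)
  -4k-8 = (4k+8)(-1) + (0)
The last nonzero remainder is the constant -1, so the polynomials are coprime and gcd = 1.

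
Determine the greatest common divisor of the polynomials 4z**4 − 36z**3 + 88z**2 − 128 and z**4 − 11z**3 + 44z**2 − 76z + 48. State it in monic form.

z**2 − 6z + 8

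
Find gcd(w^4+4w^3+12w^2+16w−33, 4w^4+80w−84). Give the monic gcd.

w^2+2w−3

Repeated division with remainder:
  w^4+4w^3+12w^2+16w−33 = (1/4)(4w^4+80w−84) + (4w^3+12w^2−4w−12)
  4w^4+80w−84 = (w−3)(4w^3+12w^2−4w−12) + (40w^2+80w−120)
  4w^3+12w^2−4w−12 = ((1/10)w+1/10)(40w^2+80w−120) + (0)
Last nonzero remainder: 40w^2+80w−120. Dividing through by 40 gives the monic gcd w^2+2w−3.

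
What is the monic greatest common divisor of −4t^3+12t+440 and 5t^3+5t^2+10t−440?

By polynomial division,
  −4t^3+12t+440 = (−4/5)(5t^3+5t^2+10t−440) + (4t^2+20t+88)
  5t^3+5t^2+10t−440 = ((5/4)t−5)(4t^2+20t+88) + (0)
Last nonzero remainder: 4t^2+20t+88. Dividing through by 4 gives the monic gcd t^2+5t+22.

t^2+5t+22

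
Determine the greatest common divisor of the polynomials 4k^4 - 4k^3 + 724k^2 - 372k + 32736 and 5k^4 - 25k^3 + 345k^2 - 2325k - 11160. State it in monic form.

k^2 + 93

Repeated division with remainder:
  4k^4 - 4k^3 + 724k^2 - 372k + 32736 = (4/5)(5k^4 - 25k^3 + 345k^2 - 2325k - 11160) + (16k^3 + 448k^2 + 1488k + 41664)
  5k^4 - 25k^3 + 345k^2 - 2325k - 11160 = ((5/16)k - 165/16)(16k^3 + 448k^2 + 1488k + 41664) + (4500k^2 + 418500)
  16k^3 + 448k^2 + 1488k + 41664 = ((4/1125)k + 112/1125)(4500k^2 + 418500) + (0)
Last nonzero remainder: 4500k^2 + 418500. Dividing through by 4500 gives the monic gcd k^2 + 93.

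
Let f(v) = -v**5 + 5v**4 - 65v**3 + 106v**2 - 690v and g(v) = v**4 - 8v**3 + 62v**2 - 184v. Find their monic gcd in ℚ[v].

Euclidean algorithm in ℚ[v]:
  -v**5 + 5v**4 - 65v**3 + 106v**2 - 690v = (-v - 3)(v**4 - 8v**3 + 62v**2 - 184v) + (-27v**3 + 108v**2 - 1242v)
  v**4 - 8v**3 + 62v**2 - 184v = (-(1/27)v + 4/27)(-27v**3 + 108v**2 - 1242v) + (0)
Last nonzero remainder: -27v**3 + 108v**2 - 1242v. Dividing through by -27 gives the monic gcd v**3 - 4v**2 + 46v.

v**3 - 4v**2 + 46v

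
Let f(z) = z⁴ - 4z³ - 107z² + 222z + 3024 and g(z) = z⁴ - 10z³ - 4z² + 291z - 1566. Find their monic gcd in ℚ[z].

z² - 3z - 54

Euclidean algorithm in ℚ[z]:
  z⁴ - 4z³ - 107z² + 222z + 3024 = (z⁴ - 10z³ - 4z² + 291z - 1566) + (6z³ - 103z² - 69z + 4590)
  z⁴ - 10z³ - 4z² + 291z - 1566 = ((1/6)z + 43/36)(6z³ - 103z² - 69z + 4590) + ((4699/36)z² - (4699/12)z - 14097/2)
  6z³ - 103z² - 69z + 4590 = ((216/4699)z - 3060/4699)((4699/36)z² - (4699/12)z - 14097/2) + (0)
Last nonzero remainder: (4699/36)z² - (4699/12)z - 14097/2. Dividing through by 4699/36 gives the monic gcd z² - 3z - 54.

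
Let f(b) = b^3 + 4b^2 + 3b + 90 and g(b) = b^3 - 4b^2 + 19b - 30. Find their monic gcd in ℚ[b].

b^2 - 2b + 15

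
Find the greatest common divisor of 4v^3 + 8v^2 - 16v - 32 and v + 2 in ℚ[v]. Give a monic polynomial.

Euclidean algorithm in ℚ[v]:
  4v^3 + 8v^2 - 16v - 32 = (4v^2 - 16)(v + 2) + (0)
The last nonzero remainder v + 2 is already monic.

v + 2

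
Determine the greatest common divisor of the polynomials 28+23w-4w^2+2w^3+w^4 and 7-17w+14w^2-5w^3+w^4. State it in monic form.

Apply the Euclidean algorithm:
  w^4+2w^3-4w^2+23w+28 = (w^4-5w^3+14w^2-17w+7) + (7w^3-18w^2+40w+21)
  w^4-5w^3+14w^2-17w+7 = ((1/7)w-17/49)(7w^3-18w^2+40w+21) + ((100/49)w^2-(300/49)w+100/7)
  7w^3-18w^2+40w+21 = ((343/100)w+147/100)((100/49)w^2-(300/49)w+100/7) + (0)
Last nonzero remainder: (100/49)w^2-(300/49)w+100/7. Dividing through by 100/49 gives the monic gcd w^2-3w+7.

7-3w+w^2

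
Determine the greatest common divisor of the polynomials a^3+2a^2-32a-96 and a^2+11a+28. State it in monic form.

By polynomial division,
  a^3+2a^2-32a-96 = (a-9)(a^2+11a+28) + (39a+156)
  a^2+11a+28 = ((1/39)a+7/39)(39a+156) + (0)
Last nonzero remainder: 39a+156. Dividing through by 39 gives the monic gcd a+4.

a+4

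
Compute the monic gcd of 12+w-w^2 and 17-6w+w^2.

1

Repeated division with remainder:
  -w^2+w+12 = (-1)(w^2-6w+17) + (-5w+29)
  w^2-6w+17 = (-(1/5)w+1/25)(-5w+29) + (396/25)
  -5w+29 = (-(125/396)w+725/396)(396/25) + (0)
The last nonzero remainder is the constant 396/25, so the polynomials are coprime and gcd = 1.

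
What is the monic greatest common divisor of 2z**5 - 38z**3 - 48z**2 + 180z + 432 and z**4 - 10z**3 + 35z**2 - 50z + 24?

Euclidean algorithm in ℚ[z]:
  2z**5 - 38z**3 - 48z**2 + 180z + 432 = (2z + 20)(z**4 - 10z**3 + 35z**2 - 50z + 24) + (92z**3 - 648z**2 + 1132z - 48)
  z**4 - 10z**3 + 35z**2 - 50z + 24 = ((1/92)z - 17/529)(92z**3 - 648z**2 + 1132z - 48) + ((990/529)z**2 - (6930/529)z + 11880/529)
  92z**3 - 648z**2 + 1132z - 48 = ((24334/495)z - 1058/495)((990/529)z**2 - (6930/529)z + 11880/529) + (0)
Last nonzero remainder: (990/529)z**2 - (6930/529)z + 11880/529. Dividing through by 990/529 gives the monic gcd z**2 - 7z + 12.

z**2 - 7z + 12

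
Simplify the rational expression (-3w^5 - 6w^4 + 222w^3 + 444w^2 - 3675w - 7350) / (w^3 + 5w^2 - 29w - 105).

(-3w^3 + 117w + 210)/(w + 3)

Euclidean algorithm in ℚ[w]:
  -3w^5 - 6w^4 + 222w^3 + 444w^2 - 3675w - 7350 = (-3w^2 + 9w + 90)(w^3 + 5w^2 - 29w - 105) + (-60w^2 - 120w + 2100)
  w^3 + 5w^2 - 29w - 105 = (-(1/60)w - 1/20)(-60w^2 - 120w + 2100) + (0)
Last nonzero remainder: -60w^2 - 120w + 2100. Dividing through by -60 gives the monic gcd w^2 + 2w - 35.
Cancel w^2 + 2w - 35 from numerator and denominator to get the reduced form.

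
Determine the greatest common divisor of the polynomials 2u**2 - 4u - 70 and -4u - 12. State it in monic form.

Repeated division with remainder:
  2u**2 - 4u - 70 = (-(1/2)u + 5/2)(-4u - 12) + (-40)
  -4u - 12 = ((1/10)u + 3/10)(-40) + (0)
The last nonzero remainder is the constant -40, so the polynomials are coprime and gcd = 1.

1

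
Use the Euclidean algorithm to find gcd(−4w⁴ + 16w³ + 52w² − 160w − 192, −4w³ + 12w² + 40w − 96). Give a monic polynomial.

w² − w − 12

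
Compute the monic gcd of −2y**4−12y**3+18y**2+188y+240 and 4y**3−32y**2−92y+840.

y+5

Repeated division with remainder:
  −2y**4−12y**3+18y**2+188y+240 = (−(1/2)y−7)(4y**3−32y**2−92y+840) + (−252y**2−36y+6120)
  4y**3−32y**2−92y+840 = (−(1/63)y+19/147)(−252y**2−36y+6120) + ((480/49)y+2400/49)
  −252y**2−36y+6120 = (−(1029/40)y+2499/20)((480/49)y+2400/49) + (0)
Last nonzero remainder: (480/49)y+2400/49. Dividing through by 480/49 gives the monic gcd y+5.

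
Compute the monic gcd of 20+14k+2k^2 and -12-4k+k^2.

Repeated division with remainder:
  2k^2+14k+20 = (2)(k^2-4k-12) + (22k+44)
  k^2-4k-12 = ((1/22)k-3/11)(22k+44) + (0)
Last nonzero remainder: 22k+44. Dividing through by 22 gives the monic gcd k+2.

2+k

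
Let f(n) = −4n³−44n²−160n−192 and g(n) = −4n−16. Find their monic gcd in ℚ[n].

n+4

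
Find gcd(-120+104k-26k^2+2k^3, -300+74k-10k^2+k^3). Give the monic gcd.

Repeated division with remainder:
  2k^3-26k^2+104k-120 = (2)(k^3-10k^2+74k-300) + (-6k^2-44k+480)
  k^3-10k^2+74k-300 = (-(1/6)k+26/9)(-6k^2-44k+480) + ((2530/9)k-5060/3)
  -6k^2-44k+480 = (-(27/1265)k-72/253)((2530/9)k-5060/3) + (0)
Last nonzero remainder: (2530/9)k-5060/3. Dividing through by 2530/9 gives the monic gcd k-6.

-6+k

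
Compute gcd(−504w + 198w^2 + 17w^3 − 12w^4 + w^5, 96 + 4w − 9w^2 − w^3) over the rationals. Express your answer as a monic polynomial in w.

−12 + w + w^2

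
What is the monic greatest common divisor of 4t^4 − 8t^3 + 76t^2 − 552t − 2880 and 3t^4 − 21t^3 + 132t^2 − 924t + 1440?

t^3 − 5t^2 + 34t − 240

Repeated division with remainder:
  4t^4 − 8t^3 + 76t^2 − 552t − 2880 = (4/3)(3t^4 − 21t^3 + 132t^2 − 924t + 1440) + (20t^3 − 100t^2 + 680t − 4800)
  3t^4 − 21t^3 + 132t^2 − 924t + 1440 = ((3/20)t − 3/10)(20t^3 − 100t^2 + 680t − 4800) + (0)
Last nonzero remainder: 20t^3 − 100t^2 + 680t − 4800. Dividing through by 20 gives the monic gcd t^3 − 5t^2 + 34t − 240.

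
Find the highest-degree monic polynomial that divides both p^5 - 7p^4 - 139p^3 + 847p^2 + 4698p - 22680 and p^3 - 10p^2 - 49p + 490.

p^2 - 3p - 70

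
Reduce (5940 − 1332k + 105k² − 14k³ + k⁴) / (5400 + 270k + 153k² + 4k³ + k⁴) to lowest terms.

(66 − 17k + k²)/(60 + k + k²)

Apply the Euclidean algorithm:
  k⁴ − 14k³ + 105k² − 1332k + 5940 = (k⁴ + 4k³ + 153k² + 270k + 5400) + (−18k³ − 48k² − 1602k + 540)
  k⁴ + 4k³ + 153k² + 270k + 5400 = (−(1/18)k − 2/27)(−18k³ − 48k² − 1602k + 540) + ((544/9)k² + (544/3)k + 5440)
  −18k³ − 48k² − 1602k + 540 = (−(81/272)k + 27/272)((544/9)k² + (544/3)k + 5440) + (0)
Last nonzero remainder: (544/9)k² + (544/3)k + 5440. Dividing through by 544/9 gives the monic gcd k² + 3k + 90.
Cancel k² + 3k + 90 from numerator and denominator to get the reduced form.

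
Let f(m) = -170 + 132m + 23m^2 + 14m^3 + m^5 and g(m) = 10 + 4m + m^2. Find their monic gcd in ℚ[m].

Euclidean algorithm in ℚ[m]:
  m^5 + 14m^3 + 23m^2 + 132m - 170 = (m^3 - 4m^2 + 20m - 17)(m^2 + 4m + 10) + (0)
The last nonzero remainder m^2 + 4m + 10 is already monic.

10 + 4m + m^2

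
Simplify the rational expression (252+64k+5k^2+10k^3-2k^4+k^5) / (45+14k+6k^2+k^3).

Repeated division with remainder:
  k^5-2k^4+10k^3+5k^2+64k+252 = (k^2-8k+44)(k^3+6k^2+14k+45) + (-192k^2-192k-1728)
  k^3+6k^2+14k+45 = (-(1/192)k-5/192)(-192k^2-192k-1728) + (0)
Last nonzero remainder: -192k^2-192k-1728. Dividing through by -192 gives the monic gcd k^2+k+9.
Cancel k^2+k+9 from numerator and denominator to get the reduced form.

(28+4k-3k^2+k^3)/(5+k)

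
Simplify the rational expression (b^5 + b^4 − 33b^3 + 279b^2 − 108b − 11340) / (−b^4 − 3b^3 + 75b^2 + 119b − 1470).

Apply the Euclidean algorithm:
  b^5 + b^4 − 33b^3 + 279b^2 − 108b − 11340 = (−b + 2)(−b^4 − 3b^3 + 75b^2 + 119b − 1470) + (48b^3 + 248b^2 − 1816b − 8400)
  −b^4 − 3b^3 + 75b^2 + 119b − 1470 = (−(1/48)b + 13/288)(48b^3 + 248b^2 − 1816b − 8400) + ((935/36)b^2 + (935/36)b − 6545/6)
  48b^3 + 248b^2 − 1816b − 8400 = ((1728/935)b + 1440/187)((935/36)b^2 + (935/36)b − 6545/6) + (0)
Last nonzero remainder: (935/36)b^2 + (935/36)b − 6545/6. Dividing through by 935/36 gives the monic gcd b^2 + b − 42.
Cancel b^2 + b − 42 from numerator and denominator to get the reduced form.

(−b^3 − 9b − 270)/(b^2 + 2b − 35)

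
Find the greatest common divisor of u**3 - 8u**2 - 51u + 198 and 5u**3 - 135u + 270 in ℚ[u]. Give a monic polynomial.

u**2 + 3u - 18

Euclidean algorithm in ℚ[u]:
  u**3 - 8u**2 - 51u + 198 = (1/5)(5u**3 - 135u + 270) + (-8u**2 - 24u + 144)
  5u**3 - 135u + 270 = (-(5/8)u + 15/8)(-8u**2 - 24u + 144) + (0)
Last nonzero remainder: -8u**2 - 24u + 144. Dividing through by -8 gives the monic gcd u**2 + 3u - 18.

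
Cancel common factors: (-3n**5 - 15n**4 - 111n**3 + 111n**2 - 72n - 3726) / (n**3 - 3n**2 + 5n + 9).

Apply the Euclidean algorithm:
  -3n**5 - 15n**4 - 111n**3 + 111n**2 - 72n - 3726 = (-3n**2 - 24n - 168)(n**3 - 3n**2 + 5n + 9) + (-246n**2 + 984n - 2214)
  n**3 - 3n**2 + 5n + 9 = (-(1/246)n - 1/246)(-246n**2 + 984n - 2214) + (0)
Last nonzero remainder: -246n**2 + 984n - 2214. Dividing through by -246 gives the monic gcd n**2 - 4n + 9.
Cancel n**2 - 4n + 9 from numerator and denominator to get the reduced form.

(-3n**3 - 27n**2 - 192n - 414)/(n + 1)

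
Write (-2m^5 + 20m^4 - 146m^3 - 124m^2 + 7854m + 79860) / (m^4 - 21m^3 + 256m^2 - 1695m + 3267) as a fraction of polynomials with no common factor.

(-2m^3 + 2m^2 + 114m + 660)/(m^2 - 12m + 27)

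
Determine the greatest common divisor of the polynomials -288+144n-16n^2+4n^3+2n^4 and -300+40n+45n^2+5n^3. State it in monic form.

Apply the Euclidean algorithm:
  2n^4+4n^3-16n^2+144n-288 = ((2/5)n-14/5)(5n^3+45n^2+40n-300) + (94n^2+376n-1128)
  5n^3+45n^2+40n-300 = ((5/94)n+25/94)(94n^2+376n-1128) + (0)
Last nonzero remainder: 94n^2+376n-1128. Dividing through by 94 gives the monic gcd n^2+4n-12.

-12+4n+n^2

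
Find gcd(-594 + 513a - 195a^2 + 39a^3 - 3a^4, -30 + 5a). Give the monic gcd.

Repeated division with remainder:
  -3a^4 + 39a^3 - 195a^2 + 513a - 594 = (-(3/5)a^3 + (21/5)a^2 - (69/5)a + 99/5)(5a - 30) + (0)
Last nonzero remainder: 5a - 30. Dividing through by 5 gives the monic gcd a - 6.

-6 + a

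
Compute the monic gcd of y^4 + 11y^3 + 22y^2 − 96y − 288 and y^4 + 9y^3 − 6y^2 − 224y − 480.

Euclidean algorithm in ℚ[y]:
  y^4 + 11y^3 + 22y^2 − 96y − 288 = (y^4 + 9y^3 − 6y^2 − 224y − 480) + (2y^3 + 28y^2 + 128y + 192)
  y^4 + 9y^3 − 6y^2 − 224y − 480 = ((1/2)y − 5/2)(2y^3 + 28y^2 + 128y + 192) + (0)
Last nonzero remainder: 2y^3 + 28y^2 + 128y + 192. Dividing through by 2 gives the monic gcd y^3 + 14y^2 + 64y + 96.

y^3 + 14y^2 + 64y + 96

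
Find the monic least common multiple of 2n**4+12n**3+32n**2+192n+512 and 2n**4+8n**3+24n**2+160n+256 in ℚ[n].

Repeated division with remainder:
  2n**4+12n**3+32n**2+192n+512 = (2n**4+8n**3+24n**2+160n+256) + (4n**3+8n**2+32n+256)
  2n**4+8n**3+24n**2+160n+256 = ((1/2)n+1)(4n**3+8n**2+32n+256) + (0)
Last nonzero remainder: 4n**3+8n**2+32n+256. Dividing through by 4 gives the monic gcd n**3+2n**2+8n+64.
Then lcm(f, g) = f·g / gcd(f, g); expanding and making the result monic gives the answer.

n**5+8n**4+28n**3+128n**2+448n+512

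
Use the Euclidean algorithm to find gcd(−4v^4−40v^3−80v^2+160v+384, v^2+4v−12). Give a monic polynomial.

Apply the Euclidean algorithm:
  −4v^4−40v^3−80v^2+160v+384 = (−4v^2−24v−32)(v^2+4v−12) + (0)
The last nonzero remainder v^2+4v−12 is already monic.

v^2+4v−12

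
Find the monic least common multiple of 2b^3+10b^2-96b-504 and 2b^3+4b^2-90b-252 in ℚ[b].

b^4+8b^3-33b^2-396b-756

By polynomial division,
  2b^3+10b^2-96b-504 = (2b^3+4b^2-90b-252) + (6b^2-6b-252)
  2b^3+4b^2-90b-252 = ((1/3)b+1)(6b^2-6b-252) + (0)
Last nonzero remainder: 6b^2-6b-252. Dividing through by 6 gives the monic gcd b^2-b-42.
Then lcm(f, g) = f·g / gcd(f, g); expanding and making the result monic gives the answer.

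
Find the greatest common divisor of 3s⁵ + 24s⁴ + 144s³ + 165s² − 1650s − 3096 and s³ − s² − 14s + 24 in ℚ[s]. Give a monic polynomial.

s² + s − 12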